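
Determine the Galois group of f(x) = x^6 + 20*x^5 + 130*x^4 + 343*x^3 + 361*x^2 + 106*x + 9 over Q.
PSL(2,5), A_5 acting on 6 points

The polynomial f is an irreducible sextic over Q, so G = Gal(f/Q) is one of the 16 transitive subgroups 6T1, ..., 6T16 of S_6. The discriminant of f is 3646117689361 = 1909481^2, a perfect square, so G is contained in A_6. The transitive groups of degree 6 contained in A_6 are: A_4 (6T4, order 12), S_4 (6T7, order 24), (C_3 x C_3) : C_4 (6T10, order 36), PSL(2,5) (6T12, order 60), A_6 (6T15, order 360). By Dedekind's theorem, for a prime p not dividing disc(f) the degrees of the irreducible factors of f mod p form the cycle type of an element of G. Factoring f modulo the 21 such primes p <= 83 (skipping 7, 19, which divide the discriminant), each new pattern first appears at: mod 2: f = (x + 1)(x^5 + x^4 + x^3 + x + 1), pattern 5+1; mod 11: f = (x^3 + 2x^2 + 10x + 3)(x^3 + 7x^2 + 7x + 3), pattern 3+3; mod 61: f = (x + 4)(x + 27)(x^2 + 25x + 47)(x^2 + 25x + 57), pattern 2+2+1+1. No other pattern occurs in this range, so the set of observed cycle types is {5+1, 3+3, 2+2+1+1}. The candidates containing elements of all these cycle types are PSL(2,5) (6T12) of order 60, A_6 (6T15) of order 360; the others are excluded. The observed types are precisely the cycle types that occur in PSL(2,5) (6T12) (apart from the identity). Each of the other remaining candidates has further cycle types, and by the Chebotarev density theorem the matching factorization patterns would occur for a proportion of primes equal to their share of the group: A_6 (6T15) additionally contains elements of type 4+2, 3+1+1+1 (130 of its 360 elements, about 36% of primes). None of the 21 primes tested shows any such pattern (for each of these groups the chance of that is below 10^-4), which rules them out. Hence G = PSL(2,5) (6T12), of order 60.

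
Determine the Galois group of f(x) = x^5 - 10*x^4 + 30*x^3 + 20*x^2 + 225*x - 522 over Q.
5T2: D_5

The polynomial f is an irreducible quintic over Q, so G = Gal(f/Q) is a transitive subgroup of S_5: one of C_5 (5T1, order 5), D_5 (5T2, order 10), F_20 (5T3, order 20), A_5 (5T4, order 60) or S_5 (5T5, order 120). The discriminant of f is 2415919104000000 = 49152000^2, a perfect square, so G is contained in A_5. The transitive groups of degree 5 contained in A_5 are: C_5 (5T1, order 5), D_5 (5T2, order 10), A_5 (5T4, order 60). By Dedekind's theorem, for a prime p not dividing disc(f) the degrees of the irreducible factors of f mod p form the cycle type of an element of G. Factoring f modulo the 23 such primes p <= 101 (skipping 2, 3, 5, which divide the discriminant), each new pattern first appears at: mod 7: f = (x^5 + 4x^4 + 2x^3 + 6x^2 + x + 3), pattern 5; mod 17: f = (x + 7)(x^2 + 7x + 13)(x^2 + 10x + 15), pattern 2+2+1. No other pattern occurs in this range, so the set of observed cycle types is {5, 2+2+1}. The candidates containing elements of all these cycle types are D_5 (5T2) of order 10, A_5 (5T4) of order 60; the others are excluded. The observed types are precisely the cycle types that occur in D_5 (5T2) (apart from the identity). Each of the other remaining candidates has further cycle types, and by the Chebotarev density theorem the matching factorization patterns would occur for a proportion of primes equal to their share of the group: A_5 (5T4) additionally contains elements of type 3+1+1 (20 of its 60 elements, about 33% of primes). None of the 23 primes tested shows any such pattern (for each of these groups the chance of that is below 10^-4), which rules them out. Hence G = D_5 (5T2), of order 10.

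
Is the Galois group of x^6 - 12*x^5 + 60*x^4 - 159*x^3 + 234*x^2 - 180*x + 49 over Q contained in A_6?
No

The polynomial is irreducible of degree 6 over Q. Its discriminant is 871199469, which is not a perfect square. A Galois group lies in the alternating group exactly when the discriminant is a square in Q, so the Galois group (S_3 x S_3) is not contained in A_6.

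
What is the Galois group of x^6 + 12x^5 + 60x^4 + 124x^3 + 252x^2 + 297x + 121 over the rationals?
The polynomial f is an irreducible sextic over Q, so G = Gal(f/Q) is one of the 16 transitive subgroups 6T1, ..., 6T16 of S_6. The discriminant of f is -2200994196714027, which is not a perfect square, so G is not contained in A_6. The transitive groups of degree 6 not contained in A_6 are: C_6 (6T1, order 6), S_3 (6T2, order 6), D_6 (6T3, order 12), C_3 x S_3 (6T5, order 18), A_4 x C_2 (6T6, order 24), S_4 (6T8, order 24), S_3 x S_3 (6T9, order 36), S_4 x C_2 (6T11, order 48), (S_3 x S_3) : C_2 (6T13, order 72), PGL(2,5) (6T14, order 120), S_6 (6T16, order 720). By Dedekind's theorem, for a prime p not dividing disc(f) the degrees of the irreducible factors of f mod p form the cycle type of an element of G. Factoring f modulo the 25 such primes p <= 127 (skipping 3, 11, 13, 17, 43, 109, which divide the discriminant), each new pattern first appears at: mod 2: f = (x^6 + x + 1), pattern 6; mod 7: f = (x + 5)(x^2 + 2x + 3)(x^3 + 5x^2 + 5x + 2), pattern 3+2+1; mod 23: f = (x^2 + 2x + 17)(x^4 + 10x^3 + 22), pattern 4+2; mod 31: f = (x + 15)(x + 29)(x^2 + 10x + 19)(x^2 + 20x + 8), pattern 2+2+1+1; mod 61: f = (x + 2)(x + 10)(x + 21)(x + 35)(x^2 + 5x + 1), pattern 2+1+1+1+1; mod 97: f = (x + 25)(x + 74)(x + 82)(x^3 + 25x^2 + 20x + 94), pattern 3+1+1+1; mod 113: f = (x^2 + 34x + 25)(x^2 + 99x + 66)(x^2 + 105x + 40), pattern 2+2+2; mod 127: f = (x^3 + 16x^2 + 48x + 34)(x^3 + 123x^2 + 76x + 82), pattern 3+3. No other pattern occurs in this range, so the set of observed cycle types is {6, 3+2+1, 4+2, 2+2+1+1, 2+1+1+1+1, 3+1+1+1, 2+2+2, 3+3}. The candidates containing elements of all these cycle types are (S_3 x S_3) : C_2 (6T13) of order 72, S_6 (6T16) of order 720; the others are excluded. The observed types are precisely the cycle types that occur in (S_3 x S_3) : C_2 (6T13) (apart from the identity). Each of the other remaining candidates has further cycle types, and by the Chebotarev density theorem the matching factorization patterns would occur for a proportion of primes equal to their share of the group: S_6 (6T16) additionally contains elements of type 5+1, 4+1+1 (234 of its 720 elements, about 32% of primes). None of the 25 primes tested shows any such pattern (for each of these groups the chance of that is below 10^-4), which rules them out. Hence G = (S_3 x S_3) : C_2 (6T13), of order 72.

(S_3 x S_3) : C_2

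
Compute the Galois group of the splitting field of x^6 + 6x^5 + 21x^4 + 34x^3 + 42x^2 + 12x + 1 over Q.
PGL(2,5) (order 120)

The polynomial f is an irreducible sextic over Q, so G = Gal(f/Q) is one of the 16 transitive subgroups 6T1, ..., 6T16 of S_6. The discriminant of f is -1024192512, which is not a perfect square, so G is not contained in A_6. The transitive groups of degree 6 not contained in A_6 are: C_6 (6T1, order 6), S_3 (6T2, order 6), D_6 (6T3, order 12), C_3 x S_3 (6T5, order 18), A_4 x C_2 (6T6, order 24), S_4 (6T8, order 24), S_3 x S_3 (6T9, order 36), S_4 x C_2 (6T11, order 48), (S_3 x S_3) : C_2 (6T13, order 72), PGL(2,5) (6T14, order 120), S_6 (6T16, order 720). By Dedekind's theorem, for a prime p not dividing disc(f) the degrees of the irreducible factors of f mod p form the cycle type of an element of G. Factoring f modulo the 21 such primes p <= 89 (skipping 2, 3, 7, which divide the discriminant), each new pattern first appears at: mod 5: f = (x^6 + x^5 + x^4 + 4x^3 + 2x^2 + 2x + 1), pattern 6; mod 11: f = (x + 7)(x^5 + 10x^4 + 6x^3 + 3x^2 + 10x + 8), pattern 5+1; mod 13: f = (x + 1)(x + 12)(x^4 + 6x^3 + 9x^2 + x + 12), pattern 4+1+1; mod 23: f = (x + 14)(x + 20)(x^2 + 2x + 4)(x^2 + 16x + 13), pattern 2+2+1+1; mod 43: f = (x^3 + 22x^2 + 37x + 39)(x^3 + 27x^2 + 35x + 32), pattern 3+3; mod 61: f = (x^2 + 5x + 22)(x^2 + 18x + 52)(x^2 + 44x + 4), pattern 2+2+2. No other pattern occurs in this range, so the set of observed cycle types is {6, 5+1, 4+1+1, 2+2+1+1, 3+3, 2+2+2}. The candidates containing elements of all these cycle types are PGL(2,5) (6T14) of order 120, S_6 (6T16) of order 720; the others are excluded. The observed types are precisely the cycle types that occur in PGL(2,5) (6T14) (apart from the identity). Each of the other remaining candidates has further cycle types, and by the Chebotarev density theorem the matching factorization patterns would occur for a proportion of primes equal to their share of the group: S_6 (6T16) additionally contains elements of type 4+2, 3+2+1, 3+1+1+1, 2+1+1+1+1 (265 of its 720 elements, about 37% of primes). None of the 21 primes tested shows any such pattern (for each of these groups the chance of that is below 10^-4), which rules them out. Hence G = PGL(2,5) (6T14), of order 120.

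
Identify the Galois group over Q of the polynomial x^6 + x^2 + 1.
6T11: S_4 x C_2

The polynomial f is an irreducible sextic over Q, so G = Gal(f/Q) is one of the 16 transitive subgroups 6T1, ..., 6T16 of S_6. The discriminant of f is -61504, which is not a perfect square, so G is not contained in A_6. The transitive groups of degree 6 not contained in A_6 are: C_6 (6T1, order 6), S_3 (6T2, order 6), D_6 (6T3, order 12), C_3 x S_3 (6T5, order 18), A_4 x C_2 (6T6, order 24), S_4 (6T8, order 24), S_3 x S_3 (6T9, order 36), S_4 x C_2 (6T11, order 48), (S_3 x S_3) : C_2 (6T13, order 72), PGL(2,5) (6T14, order 120), S_6 (6T16, order 720). By Dedekind's theorem, for a prime p not dividing disc(f) the degrees of the irreducible factors of f mod p form the cycle type of an element of G. Factoring f modulo the 17 such primes p <= 67 (skipping 2, 31, which divide the discriminant), each new pattern first appears at: mod 3: f = (x + 1)(x + 2)(x^4 + x^2 + 2), pattern 4+1+1; mod 5: f = (x^3 + 2x^2 + 2x + 2)(x^3 + 3x^2 + 2x + 3), pattern 3+3; mod 7: f = (x^6 + x^2 + 1), pattern 6; mod 11: f = (x^2 + 9)(x^2 + x + 7)(x^2 + 10x + 7), pattern 2+2+2; mod 13: f = (x^2 + 6)(x^4 + 7x^2 + 11), pattern 4+2; mod 37: f = (x + 5)(x + 32)(x^2 + 9x + 16)(x^2 + 28x + 16), pattern 2+2+1+1; mod 47: f = (x + 5)(x + 9)(x + 38)(x + 42)(x^2 + 12), pattern 2+1+1+1+1. No other pattern occurs in this range, so the set of observed cycle types is {4+1+1, 3+3, 6, 2+2+2, 4+2, 2+2+1+1, 2+1+1+1+1}. The candidates containing elements of all these cycle types are S_4 x C_2 (6T11) of order 48, S_6 (6T16) of order 720; the others are excluded. The observed types are precisely the cycle types that occur in S_4 x C_2 (6T11) (apart from the identity). Each of the other remaining candidates has further cycle types, and by the Chebotarev density theorem the matching factorization patterns would occur for a proportion of primes equal to their share of the group: S_6 (6T16) additionally contains elements of type 5+1, 3+2+1, 3+1+1+1 (304 of its 720 elements, about 42% of primes). None of the 17 primes tested shows any such pattern (for each of these groups the chance of that is below 10^-4), which rules them out. Hence G = S_4 x C_2 (6T11), of order 48.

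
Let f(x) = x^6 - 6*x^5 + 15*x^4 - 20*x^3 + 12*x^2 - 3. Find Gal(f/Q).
The polynomial f is an irreducible sextic over Q, so G = Gal(f/Q) is one of the 16 transitive subgroups 6T1, ..., 6T16 of S_6. The discriminant of f is 419904 = 648^2, a perfect square, so G is contained in A_6. The transitive groups of degree 6 contained in A_6 are: A_4 (6T4, order 12), S_4 (6T7, order 24), (C_3 x C_3) : C_4 (6T10, order 36), PSL(2,5) (6T12, order 60), A_6 (6T15, order 360). By Dedekind's theorem, for a prime p not dividing disc(f) the degrees of the irreducible factors of f mod p form the cycle type of an element of G. Factoring f modulo the 33 such primes p <= 149 (skipping 2, 3, which divide the discriminant), each new pattern first appears at: mod 5: f = (x^3 + x^2 + 3x + 4)(x^3 + 3x^2 + 4x + 3), pattern 3+3; mod 17: f = (x + 1)(x + 14)(x^2 + 15x + 8)(x^2 + 15x + 15), pattern 2+2+1+1; mod 71: f = (x + 3)(x + 4)(x + 31)(x + 38)(x + 65)(x + 66), pattern 1+1+1+1+1+1. No other pattern occurs in this range, so the set of observed cycle types is {3+3, 2+2+1+1, 1+1+1+1+1+1}. The candidates containing elements of all these cycle types are A_4 (6T4) of order 12, S_4 (6T7) of order 24, (C_3 x C_3) : C_4 (6T10) of order 36, PSL(2,5) (6T12) of order 60, A_6 (6T15) of order 360; the others are excluded. The observed types are precisely the cycle types that occur in A_4 (6T4). Each of the other remaining candidates has further cycle types, and by the Chebotarev density theorem the matching factorization patterns would occur for a proportion of primes equal to their share of the group: S_4 (6T7) additionally contains elements of type 4+2 (6 of its 24 elements, about 25% of primes); (C_3 x C_3) : C_4 (6T10) additionally contains elements of type 4+2, 3+1+1+1 (22 of its 36 elements, about 61% of primes); PSL(2,5) (6T12) additionally contains elements of type 5+1 (24 of its 60 elements, about 40% of primes); A_6 (6T15) additionally contains elements of type 5+1, 4+2, 3+1+1+1 (274 of its 360 elements, about 76% of primes). None of the 33 primes tested shows any such pattern (for each of these groups the chance of that is below 10^-4), which rules them out. Hence G = A_4 (6T4), of order 12.

A_4, A_4 acting on 6 points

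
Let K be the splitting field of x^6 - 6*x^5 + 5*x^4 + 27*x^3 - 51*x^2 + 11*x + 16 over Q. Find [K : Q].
The degree of the splitting field over Q equals the order of the Galois group, so first determine the group. The polynomial f is an irreducible sextic over Q, so G = Gal(f/Q) is one of the 16 transitive subgroups 6T1, ..., 6T16 of S_6. The discriminant of f is 30991489 = 5567^2, a perfect square, so G is contained in A_6. The transitive groups of degree 6 contained in A_6 are: A_4 (6T4, order 12), S_4 (6T7, order 24), (C_3 x C_3) : C_4 (6T10, order 36), PSL(2,5) (6T12, order 60), A_6 (6T15, order 360). By Dedekind's theorem, for a prime p not dividing disc(f) the degrees of the irreducible factors of f mod p form the cycle type of an element of G. Factoring f modulo the 21 such primes p <= 79 (skipping 19, which divides the discriminant), each new pattern first appears at: mod 2: f = (x)(x^5 + x^3 + x^2 + x + 1), pattern 5+1; mod 7: f = (x^3 + 2x^2 + 4x + 5)(x^3 + 6x^2 + 3x + 6), pattern 3+3; mod 61: f = (x + 1)(x + 23)(x^2 + 44x + 55)(x^2 + 48x + 60), pattern 2+2+1+1. No other pattern occurs in this range, so the set of observed cycle types is {5+1, 3+3, 2+2+1+1}. The candidates containing elements of all these cycle types are PSL(2,5) (6T12) of order 60, A_6 (6T15) of order 360; the others are excluded. The observed types are precisely the cycle types that occur in PSL(2,5) (6T12) (apart from the identity). Each of the other remaining candidates has further cycle types, and by the Chebotarev density theorem the matching factorization patterns would occur for a proportion of primes equal to their share of the group: A_6 (6T15) additionally contains elements of type 4+2, 3+1+1+1 (130 of its 360 elements, about 36% of primes). None of the 21 primes tested shows any such pattern (for each of these groups the chance of that is below 10^-4), which rules them out. Hence G = PSL(2,5) (6T12), of order 60. The Galois group PSL(2,5) (6T12) has order 60, so the splitting field has degree 60 over Q.

60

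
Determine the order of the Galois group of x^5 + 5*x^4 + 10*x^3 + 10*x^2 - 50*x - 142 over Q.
The degree of the splitting field over Q equals the order of the Galois group, so first determine the group. The polynomial f is an irreducible quintic over Q, so G = Gal(f/Q) is a transitive subgroup of S_5: one of C_5 (5T1, order 5), D_5 (5T2, order 10), F_20 (5T3, order 20), A_5 (5T4, order 60) or S_5 (5T5, order 120). The discriminant of f is 58564000000 = 242000^2, a perfect square, so G is contained in A_5. The transitive groups of degree 5 contained in A_5 are: C_5 (5T1, order 5), D_5 (5T2, order 10), A_5 (5T4, order 60). By Dedekind's theorem, for a prime p not dividing disc(f) the degrees of the irreducible factors of f mod p form the cycle type of an element of G. Factoring f modulo the 3 such primes p <= 13 (skipping 2, 5, 11, which divide the discriminant), each new pattern first appears at: mod 3: f = (x^5 + 2x^4 + x^3 + x^2 + x + 2), pattern 5; mod 13: f = (x + 6)(x + 8)(x^3 + 4x^2 + 10x + 3), pattern 3+1+1. No other pattern occurs in this range, so the set of observed cycle types is {5, 3+1+1}. Among the candidates above, the only group containing elements of all these cycle types is A_5 (5T4) — each of C_5 (5T1), D_5 (5T2) lacks at least one of them. Hence G = A_5 (5T4), of order 60. The Galois group A_5 (5T4) has order 60, so the splitting field has degree 60 over Q.

60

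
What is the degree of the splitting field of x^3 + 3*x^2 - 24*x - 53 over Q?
The degree of the splitting field over Q equals the order of the Galois group, so first determine the group. The polynomial is an irreducible cubic over Q and its discriminant is 59049 = 243^2, a perfect square. For an irreducible cubic, a square discriminant forces the Galois group to be A_3, the cyclic group of order 3. The Galois group C_3 (3T1) has order 3, so the splitting field has degree 3 over Q.

3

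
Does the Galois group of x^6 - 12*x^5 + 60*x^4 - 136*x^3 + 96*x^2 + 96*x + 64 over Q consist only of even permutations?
The polynomial is irreducible of degree 6 over Q. Its discriminant is -190210142896128, which is not a perfect square. A Galois group lies in the alternating group exactly when the discriminant is a square in Q, so the Galois group (C_3 x S_3) is not contained in A_6.

No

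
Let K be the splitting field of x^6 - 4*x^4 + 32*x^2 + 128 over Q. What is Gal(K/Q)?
S_4, S_4(6c), the S_4-action on 6 points not in A_6

The polynomial f is an irreducible sextic over Q, so G = Gal(f/Q) is one of the 16 transitive subgroups 6T1, ..., 6T16 of S_6. The discriminant of f is -5497558138880000, which is not a perfect square, so G is not contained in A_6. The transitive groups of degree 6 not contained in A_6 are: C_6 (6T1, order 6), S_3 (6T2, order 6), D_6 (6T3, order 12), C_3 x S_3 (6T5, order 18), A_4 x C_2 (6T6, order 24), S_4 (6T8, order 24), S_3 x S_3 (6T9, order 36), S_4 x C_2 (6T11, order 48), (S_3 x S_3) : C_2 (6T13, order 72), PGL(2,5) (6T14, order 120), S_6 (6T16, order 720). By Dedekind's theorem, for a prime p not dividing disc(f) the degrees of the irreducible factors of f mod p form the cycle type of an element of G. Factoring f modulo the 22 such primes p <= 89 (skipping 2, 5, which divide the discriminant), each new pattern first appears at: mod 3: f = (x^3 + x^2 + 2)(x^3 + 2x^2 + 1), pattern 3+3; mod 7: f = (x^2 + 1)(x^2 + 2x + 3)(x^2 + 5x + 3), pattern 2+2+2; mod 13: f = (x + 5)(x + 8)(x^4 + 8x^2 + 11), pattern 4+1+1; mod 43: f = (x + 19)(x + 24)(x^2 + 16)(x^2 + 40), pattern 2+2+1+1. No other pattern occurs in this range, so the set of observed cycle types is {3+3, 2+2+2, 4+1+1, 2+2+1+1}. The candidates containing elements of all these cycle types are S_4 (6T8) of order 24, S_4 x C_2 (6T11) of order 48, PGL(2,5) (6T14) of order 120, S_6 (6T16) of order 720; the others are excluded. The observed types are precisely the cycle types that occur in S_4 (6T8) (apart from the identity). Each of the other remaining candidates has further cycle types, and by the Chebotarev density theorem the matching factorization patterns would occur for a proportion of primes equal to their share of the group: S_4 x C_2 (6T11) additionally contains elements of type 6, 4+2, 2+1+1+1+1 (17 of its 48 elements, about 35% of primes); PGL(2,5) (6T14) additionally contains elements of type 6, 5+1 (44 of its 120 elements, about 37% of primes); S_6 (6T16) additionally contains elements of type 6, 5+1, 4+2, 3+2+1, 3+1+1+1, 2+1+1+1+1 (529 of its 720 elements, about 73% of primes). None of the 22 primes tested shows any such pattern (for each of these groups the chance of that is below 10^-4), which rules them out. Hence G = S_4 (6T8), of order 24.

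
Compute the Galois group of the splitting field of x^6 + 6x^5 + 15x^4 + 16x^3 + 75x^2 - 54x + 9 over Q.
D_6 (also written D6)

The polynomial f is an irreducible sextic over Q, so G = Gal(f/Q) is one of the 16 transitive subgroups 6T1, ..., 6T16 of S_6. The discriminant of f is -41622228172800, which is not a perfect square, so G is not contained in A_6. The transitive groups of degree 6 not contained in A_6 are: C_6 (6T1, order 6), S_3 (6T2, order 6), D_6 (6T3, order 12), C_3 x S_3 (6T5, order 18), A_4 x C_2 (6T6, order 24), S_4 (6T8, order 24), S_3 x S_3 (6T9, order 36), S_4 x C_2 (6T11, order 48), (S_3 x S_3) : C_2 (6T13, order 72), PGL(2,5) (6T14, order 120), S_6 (6T16, order 720). By Dedekind's theorem, for a prime p not dividing disc(f) the degrees of the irreducible factors of f mod p form the cycle type of an element of G. Factoring f modulo the 79 such primes p <= 431 (skipping 2, 3, 5, 11, which divide the discriminant), each new pattern first appears at: mod 7: f = (x^6 + 6x^5 + x^4 + 2x^3 + 5x^2 + 2x + 2), pattern 6; mod 17: f = (x + 4)(x + 16)(x^2 + 4x + 15)(x^2 + 16x + 16), pattern 2+2+1+1; mod 19: f = (x^3 + 3x^2 + x + 6)(x^3 + 3x^2 + 5x + 11), pattern 3+3; mod 23: f = (x^2 + 5x + 1)(x^2 + 8x + 6)(x^2 + 16x + 13), pattern 2+2+2; mod 43: f = (x + 4)(x + 11)(x + 13)(x + 16)(x + 17)(x + 31), pattern 1+1+1+1+1+1. No other pattern occurs in this range, so the set of observed cycle types is {6, 2+2+1+1, 3+3, 2+2+2, 1+1+1+1+1+1}. The candidates containing elements of all these cycle types are D_6 (6T3) of order 12, A_4 x C_2 (6T6) of order 24, S_3 x S_3 (6T9) of order 36, S_4 x C_2 (6T11) of order 48, (S_3 x S_3) : C_2 (6T13) of order 72, PGL(2,5) (6T14) of order 120, S_6 (6T16) of order 720; the others are excluded. The observed types are precisely the cycle types that occur in D_6 (6T3). Each of the other remaining candidates has further cycle types, and by the Chebotarev density theorem the matching factorization patterns would occur for a proportion of primes equal to their share of the group: A_4 x C_2 (6T6) additionally contains elements of type 2+1+1+1+1 (3 of its 24 elements, about 12% of primes); S_3 x S_3 (6T9) additionally contains elements of type 3+1+1+1 (4 of its 36 elements, about 11% of primes); S_4 x C_2 (6T11) additionally contains elements of type 4+2, 4+1+1, 2+1+1+1+1 (15 of its 48 elements, about 31% of primes); (S_3 x S_3) : C_2 (6T13) additionally contains elements of type 4+2, 3+2+1, 3+1+1+1, 2+1+1+1+1 (40 of its 72 elements, about 56% of primes); PGL(2,5) (6T14) additionally contains elements of type 5+1, 4+1+1 (54 of its 120 elements, about 45% of primes); S_6 (6T16) additionally contains elements of type 5+1, 4+2, 4+1+1, 3+2+1, 3+1+1+1, 2+1+1+1+1 (499 of its 720 elements, about 69% of primes). None of the 79 primes tested shows any such pattern (for each of these groups the chance of that is below 10^-4), which rules them out. Hence G = D_6 (6T3), of order 12.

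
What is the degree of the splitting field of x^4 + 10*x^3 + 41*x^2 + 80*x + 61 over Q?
The degree of the splitting field over Q equals the order of the Galois group, so first determine the group. The polynomial is an irreducible quartic over Q and its discriminant is 144 = 12^2, a perfect square, so the Galois group is contained in A_4. The resolvent cubic y^3 - 41*y^2 + 556*y - 2496 splits completely over Q, which gives the Klein four-group V_4. The Galois group V_4 (4T2) has order 4, so the splitting field has degree 4 over Q.

4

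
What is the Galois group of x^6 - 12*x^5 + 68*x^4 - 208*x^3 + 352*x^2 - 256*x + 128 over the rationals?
The polynomial f is an irreducible sextic over Q, so G = Gal(f/Q) is one of the 16 transitive subgroups 6T1, ..., 6T16 of S_6. The discriminant of f is -201485505789952, which is not a perfect square, so G is not contained in A_6. The transitive groups of degree 6 not contained in A_6 are: C_6 (6T1, order 6), S_3 (6T2, order 6), D_6 (6T3, order 12), C_3 x S_3 (6T5, order 18), A_4 x C_2 (6T6, order 24), S_4 (6T8, order 24), S_3 x S_3 (6T9, order 36), S_4 x C_2 (6T11, order 48), (S_3 x S_3) : C_2 (6T13, order 72), PGL(2,5) (6T14, order 120), S_6 (6T16, order 720). By Dedekind's theorem, for a prime p not dividing disc(f) the degrees of the irreducible factors of f mod p form the cycle type of an element of G. Factoring f modulo the 29 such primes p <= 113 (skipping 2, which divides the discriminant), each new pattern first appears at: mod 3: f = (x^6 + 2x^4 + 2x^3 + x^2 + 2x + 2), pattern 6; mod 5: f = (x + 1)(x^2 + 3x + 3)(x^3 + 4x^2 + x + 1), pattern 3+2+1; mod 7: f = (x^2 + x + 4)(x^4 + x^3 + 5x + 4), pattern 4+2; mod 17: f = (x^3 + 11x^2 + 16x + 7)(x^3 + 11x^2 + 16x + 11), pattern 3+3; mod 19: f = (x^2 + x + 14)(x^2 + 9x + 7)(x^2 + 16x + 11), pattern 2+2+2; mod 37: f = (x + 3)(x + 29)(x^2 + 2x + 32)(x^2 + 28x + 6), pattern 2+2+1+1; mod 41: f = (x + 1)(x + 2)(x + 32)(x^3 + 35x^2 + 16x + 2), pattern 3+1+1+1; mod 113: f = (x + 20)(x + 40)(x + 43)(x + 44)(x^2 + 67x + 48), pattern 2+1+1+1+1. No other pattern occurs in this range, so the set of observed cycle types is {6, 3+2+1, 4+2, 3+3, 2+2+2, 2+2+1+1, 3+1+1+1, 2+1+1+1+1}. The candidates containing elements of all these cycle types are (S_3 x S_3) : C_2 (6T13) of order 72, S_6 (6T16) of order 720; the others are excluded. The observed types are precisely the cycle types that occur in (S_3 x S_3) : C_2 (6T13) (apart from the identity). Each of the other remaining candidates has further cycle types, and by the Chebotarev density theorem the matching factorization patterns would occur for a proportion of primes equal to their share of the group: S_6 (6T16) additionally contains elements of type 5+1, 4+1+1 (234 of its 720 elements, about 32% of primes). None of the 29 primes tested shows any such pattern (for each of these groups the chance of that is below 10^-4), which rules them out. Hence G = (S_3 x S_3) : C_2 (6T13), of order 72.

6T13: (S_3 x S_3) : C_2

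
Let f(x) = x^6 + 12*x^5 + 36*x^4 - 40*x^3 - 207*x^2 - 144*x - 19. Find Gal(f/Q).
A_4 x C_2 (also written A4xC2)

The polynomial f is an irreducible sextic over Q, so G = Gal(f/Q) is one of the 16 transitive subgroups 6T1, ..., 6T16 of S_6. The discriminant of f is -9221581132716096, which is not a perfect square, so G is not contained in A_6. The transitive groups of degree 6 not contained in A_6 are: C_6 (6T1, order 6), S_3 (6T2, order 6), D_6 (6T3, order 12), C_3 x S_3 (6T5, order 18), A_4 x C_2 (6T6, order 24), S_4 (6T8, order 24), S_3 x S_3 (6T9, order 36), S_4 x C_2 (6T11, order 48), (S_3 x S_3) : C_2 (6T13, order 72), PGL(2,5) (6T14, order 120), S_6 (6T16, order 720). By Dedekind's theorem, for a prime p not dividing disc(f) the degrees of the irreducible factors of f mod p form the cycle type of an element of G. Factoring f modulo the 33 such primes p <= 149 (skipping 2, 3, which divide the discriminant), each new pattern first appears at: mod 5: f = (x^3 + 3x^2 + 4)(x^3 + 4x^2 + 4x + 4), pattern 3+3; mod 7: f = (x^6 + 5x^5 + x^4 + 2x^3 + 3x^2 + 3x + 2), pattern 6; mod 17: f = (x + 1)(x + 2)(x^2 + 10x + 1)(x^2 + 16x + 16), pattern 2+2+1+1; mod 19: f = (x)(x + 6)(x + 15)(x + 18)(x^2 + 11x + 13), pattern 2+1+1+1+1; mod 71: f = (x^2 + 33x + 31)(x^2 + 53x + 40)(x^2 + 68x + 36), pattern 2+2+2. No other pattern occurs in this range, so the set of observed cycle types is {3+3, 6, 2+2+1+1, 2+1+1+1+1, 2+2+2}. The candidates containing elements of all these cycle types are A_4 x C_2 (6T6) of order 24, S_4 x C_2 (6T11) of order 48, (S_3 x S_3) : C_2 (6T13) of order 72, S_6 (6T16) of order 720; the others are excluded. The observed types are precisely the cycle types that occur in A_4 x C_2 (6T6) (apart from the identity). Each of the other remaining candidates has further cycle types, and by the Chebotarev density theorem the matching factorization patterns would occur for a proportion of primes equal to their share of the group: S_4 x C_2 (6T11) additionally contains elements of type 4+2, 4+1+1 (12 of its 48 elements, about 25% of primes); (S_3 x S_3) : C_2 (6T13) additionally contains elements of type 4+2, 3+2+1, 3+1+1+1 (34 of its 72 elements, about 47% of primes); S_6 (6T16) additionally contains elements of type 5+1, 4+2, 4+1+1, 3+2+1, 3+1+1+1 (484 of its 720 elements, about 67% of primes). None of the 33 primes tested shows any such pattern (for each of these groups the chance of that is below 10^-4), which rules them out. Hence G = A_4 x C_2 (6T6), of order 24.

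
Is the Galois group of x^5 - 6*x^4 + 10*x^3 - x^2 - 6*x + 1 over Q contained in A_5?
Yes

The polynomial is irreducible of degree 5 over Q. Its discriminant is 14641 = 121^2, a perfect square. A Galois group lies in the alternating group exactly when the discriminant is a square in Q, so the Galois group (C_5) is contained in A_5.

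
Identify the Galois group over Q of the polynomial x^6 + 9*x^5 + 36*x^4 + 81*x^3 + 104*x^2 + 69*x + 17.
S_4 (also written S4-)

The polynomial f is an irreducible sextic over Q, so G = Gal(f/Q) is one of the 16 transitive subgroups 6T1, ..., 6T16 of S_6. The discriminant of f is 810448, which is not a perfect square, so G is not contained in A_6. The transitive groups of degree 6 not contained in A_6 are: C_6 (6T1, order 6), S_3 (6T2, order 6), D_6 (6T3, order 12), C_3 x S_3 (6T5, order 18), A_4 x C_2 (6T6, order 24), S_4 (6T8, order 24), S_3 x S_3 (6T9, order 36), S_4 x C_2 (6T11, order 48), (S_3 x S_3) : C_2 (6T13, order 72), PGL(2,5) (6T14, order 120), S_6 (6T16, order 720). By Dedekind's theorem, for a prime p not dividing disc(f) the degrees of the irreducible factors of f mod p form the cycle type of an element of G. Factoring f modulo the 22 such primes p <= 89 (skipping 2, 37, which divide the discriminant), each new pattern first appears at: mod 3: f = (x^3 + x^2 + 2x + 1)(x^3 + 2x^2 + 2x + 2), pattern 3+3; mod 5: f = (x^2 + 2x + 4)(x^2 + 3x + 4)(x^2 + 4x + 2), pattern 2+2+2; mod 17: f = (x)(x + 3)(x^4 + 6x^3 + x^2 + 10x + 6), pattern 4+1+1; mod 67: f = (x + 6)(x + 64)(x^2 + 3x + 42)(x^2 + 3x + 52), pattern 2+2+1+1. No other pattern occurs in this range, so the set of observed cycle types is {3+3, 2+2+2, 4+1+1, 2+2+1+1}. The candidates containing elements of all these cycle types are S_4 (6T8) of order 24, S_4 x C_2 (6T11) of order 48, PGL(2,5) (6T14) of order 120, S_6 (6T16) of order 720; the others are excluded. The observed types are precisely the cycle types that occur in S_4 (6T8) (apart from the identity). Each of the other remaining candidates has further cycle types, and by the Chebotarev density theorem the matching factorization patterns would occur for a proportion of primes equal to their share of the group: S_4 x C_2 (6T11) additionally contains elements of type 6, 4+2, 2+1+1+1+1 (17 of its 48 elements, about 35% of primes); PGL(2,5) (6T14) additionally contains elements of type 6, 5+1 (44 of its 120 elements, about 37% of primes); S_6 (6T16) additionally contains elements of type 6, 5+1, 4+2, 3+2+1, 3+1+1+1, 2+1+1+1+1 (529 of its 720 elements, about 73% of primes). None of the 22 primes tested shows any such pattern (for each of these groups the chance of that is below 10^-4), which rules them out. Hence G = S_4 (6T8), of order 24.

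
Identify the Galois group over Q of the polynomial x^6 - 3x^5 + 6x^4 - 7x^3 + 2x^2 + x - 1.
S_4 (also written S4-)

The polynomial f is an irreducible sextic over Q, so G = Gal(f/Q) is one of the 16 transitive subgroups 6T1, ..., 6T16 of S_6. The discriminant of f is 810448, which is not a perfect square, so G is not contained in A_6. The transitive groups of degree 6 not contained in A_6 are: C_6 (6T1, order 6), S_3 (6T2, order 6), D_6 (6T3, order 12), C_3 x S_3 (6T5, order 18), A_4 x C_2 (6T6, order 24), S_4 (6T8, order 24), S_3 x S_3 (6T9, order 36), S_4 x C_2 (6T11, order 48), (S_3 x S_3) : C_2 (6T13, order 72), PGL(2,5) (6T14, order 120), S_6 (6T16, order 720). By Dedekind's theorem, for a prime p not dividing disc(f) the degrees of the irreducible factors of f mod p form the cycle type of an element of G. Factoring f modulo the 22 such primes p <= 89 (skipping 2, 37, which divide the discriminant), each new pattern first appears at: mod 3: f = (x^3 + x^2 + x + 2)(x^3 + 2x^2 + 1), pattern 3+3; mod 5: f = (x^2 + 3)(x^2 + 3x + 4)(x^2 + 4x + 2), pattern 2+2+2; mod 17: f = (x + 1)(x + 15)(x^4 + 15x^3 + 6x^2 + 12x + 9), pattern 4+1+1; mod 67: f = (x + 4)(x + 62)(x^2 + 66x + 40)(x^2 + 66x + 50), pattern 2+2+1+1. No other pattern occurs in this range, so the set of observed cycle types is {3+3, 2+2+2, 4+1+1, 2+2+1+1}. The candidates containing elements of all these cycle types are S_4 (6T8) of order 24, S_4 x C_2 (6T11) of order 48, PGL(2,5) (6T14) of order 120, S_6 (6T16) of order 720; the others are excluded. The observed types are precisely the cycle types that occur in S_4 (6T8) (apart from the identity). Each of the other remaining candidates has further cycle types, and by the Chebotarev density theorem the matching factorization patterns would occur for a proportion of primes equal to their share of the group: S_4 x C_2 (6T11) additionally contains elements of type 6, 4+2, 2+1+1+1+1 (17 of its 48 elements, about 35% of primes); PGL(2,5) (6T14) additionally contains elements of type 6, 5+1 (44 of its 120 elements, about 37% of primes); S_6 (6T16) additionally contains elements of type 6, 5+1, 4+2, 3+2+1, 3+1+1+1, 2+1+1+1+1 (529 of its 720 elements, about 73% of primes). None of the 22 primes tested shows any such pattern (for each of these groups the chance of that is below 10^-4), which rules them out. Hence G = S_4 (6T8), of order 24.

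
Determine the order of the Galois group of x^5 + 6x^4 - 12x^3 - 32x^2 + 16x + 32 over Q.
5

The degree of the splitting field over Q equals the order of the Galois group, so first determine the group. The polynomial f is an irreducible quintic over Q, so G = Gal(f/Q) is a transitive subgroup of S_5: one of C_5 (5T1, order 5), D_5 (5T2, order 10), F_20 (5T3, order 20), A_5 (5T4, order 60) or S_5 (5T5, order 120). The discriminant of f is 15352201216 = 123904^2, a perfect square, so G is contained in A_5. The transitive groups of degree 5 contained in A_5 are: C_5 (5T1, order 5), D_5 (5T2, order 10), A_5 (5T4, order 60). By Dedekind's theorem, for a prime p not dividing disc(f) the degrees of the irreducible factors of f mod p form the cycle type of an element of G. Factoring f modulo the 14 such primes p <= 53 (skipping 2, 11, which divide the discriminant), each new pattern first appears at: mod 3: f = (x^5 + x^2 + x + 2), pattern 5; mod 23: f = (x + 4)(x + 9)(x + 11)(x + 13)(x + 15), pattern 1+1+1+1+1. No other pattern occurs in this range, so the set of observed cycle types is {5, 1+1+1+1+1}. The candidates containing elements of all these cycle types are C_5 (5T1) of order 5, D_5 (5T2) of order 10, A_5 (5T4) of order 60; the others are excluded. The observed types are precisely the cycle types that occur in C_5 (5T1). Each of the other remaining candidates has further cycle types, and by the Chebotarev density theorem the matching factorization patterns would occur for a proportion of primes equal to their share of the group: D_5 (5T2) additionally contains elements of type 2+2+1 (5 of its 10 elements, about 50% of primes); A_5 (5T4) additionally contains elements of type 3+1+1, 2+2+1 (35 of its 60 elements, about 58% of primes). None of the 14 primes tested shows any such pattern (for each of these groups the chance of that is below 10^-4), which rules them out. Hence G = C_5 (5T1), of order 5. The Galois group C_5 (5T1) has order 5, so the splitting field has degree 5 over Q.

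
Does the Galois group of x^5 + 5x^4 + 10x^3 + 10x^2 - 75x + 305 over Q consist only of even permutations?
The polynomial is irreducible of degree 5 over Q. Its discriminant is 67108864000000 = 8192000^2, a perfect square. A Galois group lies in the alternating group exactly when the discriminant is a square in Q, so the Galois group (D_5) is contained in A_5.

Yes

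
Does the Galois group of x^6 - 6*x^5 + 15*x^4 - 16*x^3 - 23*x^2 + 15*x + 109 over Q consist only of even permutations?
The polynomial is irreducible of degree 6 over Q. Its discriminant is 130819249407989, which is not a perfect square. A Galois group lies in the alternating group exactly when the discriminant is a square in Q, so the Galois group (S_6) is not contained in A_6.

No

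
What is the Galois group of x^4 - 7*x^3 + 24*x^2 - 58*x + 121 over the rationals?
The polynomial is an irreducible quartic over Q and its discriminant is 66430125, which is not a perfect square, so the Galois group is not contained in A_4. The resolvent cubic y^3 - 24*y^2 - 78*y + 2323 has exactly one rational root, so the Galois group is C_4 or D_4. The quartic becomes reducible over Q(sqrt(disc)), so the group is C_4.

C_4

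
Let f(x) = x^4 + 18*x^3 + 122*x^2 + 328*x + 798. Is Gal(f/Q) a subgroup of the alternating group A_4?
Yes

The polynomial is irreducible of degree 4 over Q. Its discriminant is 45498596416 = 213304^2, a perfect square. A Galois group lies in the alternating group exactly when the discriminant is a square in Q, so the Galois group (A_4) is contained in A_4.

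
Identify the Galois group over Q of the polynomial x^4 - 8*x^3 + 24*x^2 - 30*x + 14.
S_4 (also written S4)

The polynomial is an irreducible quartic over Q and its discriminant is 1616, which is not a perfect square, so the Galois group is not contained in A_4. The resolvent cubic y^3 - 24*y^2 + 184*y - 452 is irreducible over Q. An irreducible resolvent with non-square discriminant gives S_4.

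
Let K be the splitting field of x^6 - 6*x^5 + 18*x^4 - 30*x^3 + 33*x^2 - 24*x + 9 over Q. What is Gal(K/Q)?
The polynomial f is an irreducible sextic over Q, so G = Gal(f/Q) is one of the 16 transitive subgroups 6T1, ..., 6T16 of S_6. The discriminant of f is -16003008, which is not a perfect square, so G is not contained in A_6. The transitive groups of degree 6 not contained in A_6 are: C_6 (6T1, order 6), S_3 (6T2, order 6), D_6 (6T3, order 12), C_3 x S_3 (6T5, order 18), A_4 x C_2 (6T6, order 24), S_4 (6T8, order 24), S_3 x S_3 (6T9, order 36), S_4 x C_2 (6T11, order 48), (S_3 x S_3) : C_2 (6T13, order 72), PGL(2,5) (6T14, order 120), S_6 (6T16, order 720). By Dedekind's theorem, for a prime p not dividing disc(f) the degrees of the irreducible factors of f mod p form the cycle type of an element of G. Factoring f modulo the 21 such primes p <= 89 (skipping 2, 3, 7, which divide the discriminant), each new pattern first appears at: mod 5: f = (x^6 + 4x^5 + 3x^4 + 3x^2 + x + 4), pattern 6; mod 11: f = (x + 1)(x^5 + 4x^4 + 3x^3 + 9), pattern 5+1; mod 13: f = (x + 7)(x + 11)(x^4 + 2x^3 + 9x^2 + 5x + 4), pattern 4+1+1; mod 23: f = (x + 15)(x + 19)(x^2 + 13x + 3)(x^2 + 16x + 8), pattern 2+2+1+1; mod 43: f = (x^3 + 16x^2 + 6x + 18)(x^3 + 21x^2 + 20x + 22), pattern 3+3; mod 61: f = (x^2 + 12x + 46)(x^2 + 16x + 56)(x^2 + 27x + 5), pattern 2+2+2. No other pattern occurs in this range, so the set of observed cycle types is {6, 5+1, 4+1+1, 2+2+1+1, 3+3, 2+2+2}. The candidates containing elements of all these cycle types are PGL(2,5) (6T14) of order 120, S_6 (6T16) of order 720; the others are excluded. The observed types are precisely the cycle types that occur in PGL(2,5) (6T14) (apart from the identity). Each of the other remaining candidates has further cycle types, and by the Chebotarev density theorem the matching factorization patterns would occur for a proportion of primes equal to their share of the group: S_6 (6T16) additionally contains elements of type 4+2, 3+2+1, 3+1+1+1, 2+1+1+1+1 (265 of its 720 elements, about 37% of primes). None of the 21 primes tested shows any such pattern (for each of these groups the chance of that is below 10^-4), which rules them out. Hence G = PGL(2,5) (6T14), of order 120.

6T14: PGL(2,5)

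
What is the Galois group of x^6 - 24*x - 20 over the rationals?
The polynomial f is an irreducible sextic over Q, so G = Gal(f/Q) is one of the 16 transitive subgroups 6T1, ..., 6T16 of S_6. The discriminant of f is 746496000000 = 864000^2, a perfect square, so G is contained in A_6. The transitive groups of degree 6 contained in A_6 are: A_4 (6T4, order 12), S_4 (6T7, order 24), (C_3 x C_3) : C_4 (6T10, order 36), PSL(2,5) (6T12, order 60), A_6 (6T15, order 360). By Dedekind's theorem, for a prime p not dividing disc(f) the degrees of the irreducible factors of f mod p form the cycle type of an element of G. Factoring f modulo the 6 such primes p <= 23 (skipping 2, 3, 5, which divide the discriminant), each new pattern first appears at: mod 7: f = (x + 4)(x^5 + 3x^4 + 2x^3 + 6x^2 + 4x + 2), pattern 5+1; mod 23: f = (x + 2)(x + 11)(x + 16)(x^3 + 17x^2 + 13x + 7), pattern 3+1+1+1. No other pattern occurs in this range, so the set of observed cycle types is {5+1, 3+1+1+1}. Among the candidates above, the only group containing elements of all these cycle types is A_6 (6T15) — each of A_4 (6T4), S_4 (6T7), (C_3 x C_3) : C_4 (6T10), PSL(2,5) (6T12) lacks at least one of them. Hence G = A_6 (6T15), of order 360.

A_6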